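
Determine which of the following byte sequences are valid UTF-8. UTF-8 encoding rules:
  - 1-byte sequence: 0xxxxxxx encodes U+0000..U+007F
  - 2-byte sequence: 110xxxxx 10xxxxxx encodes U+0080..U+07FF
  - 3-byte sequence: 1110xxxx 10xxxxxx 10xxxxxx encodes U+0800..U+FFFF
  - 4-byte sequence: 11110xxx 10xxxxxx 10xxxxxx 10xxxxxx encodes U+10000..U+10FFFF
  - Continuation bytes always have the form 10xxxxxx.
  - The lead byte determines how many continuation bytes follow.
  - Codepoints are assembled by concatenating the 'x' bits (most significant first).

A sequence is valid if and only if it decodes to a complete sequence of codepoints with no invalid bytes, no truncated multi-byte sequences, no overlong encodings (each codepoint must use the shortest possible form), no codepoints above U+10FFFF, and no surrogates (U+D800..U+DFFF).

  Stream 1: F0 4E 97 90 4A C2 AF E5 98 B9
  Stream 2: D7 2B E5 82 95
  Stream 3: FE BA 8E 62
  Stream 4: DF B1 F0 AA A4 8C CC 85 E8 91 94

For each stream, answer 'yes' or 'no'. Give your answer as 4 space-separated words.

Stream 1: error at byte offset 1. INVALID
Stream 2: error at byte offset 1. INVALID
Stream 3: error at byte offset 0. INVALID
Stream 4: decodes cleanly. VALID

Answer: no no no yes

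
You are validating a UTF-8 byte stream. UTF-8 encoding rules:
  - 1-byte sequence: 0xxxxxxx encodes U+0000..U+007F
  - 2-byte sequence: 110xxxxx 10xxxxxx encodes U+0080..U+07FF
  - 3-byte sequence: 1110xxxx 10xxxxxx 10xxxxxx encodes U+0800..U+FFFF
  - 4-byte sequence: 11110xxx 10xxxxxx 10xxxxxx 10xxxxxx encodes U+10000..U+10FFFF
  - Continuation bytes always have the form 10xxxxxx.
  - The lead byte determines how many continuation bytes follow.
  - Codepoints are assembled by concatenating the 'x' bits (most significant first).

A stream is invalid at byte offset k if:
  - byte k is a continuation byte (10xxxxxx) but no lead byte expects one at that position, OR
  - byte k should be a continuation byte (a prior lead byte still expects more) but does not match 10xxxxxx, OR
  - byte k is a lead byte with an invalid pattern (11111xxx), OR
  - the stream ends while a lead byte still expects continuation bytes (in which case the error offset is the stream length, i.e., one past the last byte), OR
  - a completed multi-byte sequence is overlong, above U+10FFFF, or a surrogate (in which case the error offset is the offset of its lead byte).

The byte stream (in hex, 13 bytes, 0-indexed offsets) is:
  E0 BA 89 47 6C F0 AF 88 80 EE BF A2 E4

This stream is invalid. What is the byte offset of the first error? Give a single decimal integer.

Answer: 13

Derivation:
Byte[0]=E0: 3-byte lead, need 2 cont bytes. acc=0x0
Byte[1]=BA: continuation. acc=(acc<<6)|0x3A=0x3A
Byte[2]=89: continuation. acc=(acc<<6)|0x09=0xE89
Completed: cp=U+0E89 (starts at byte 0)
Byte[3]=47: 1-byte ASCII. cp=U+0047
Byte[4]=6C: 1-byte ASCII. cp=U+006C
Byte[5]=F0: 4-byte lead, need 3 cont bytes. acc=0x0
Byte[6]=AF: continuation. acc=(acc<<6)|0x2F=0x2F
Byte[7]=88: continuation. acc=(acc<<6)|0x08=0xBC8
Byte[8]=80: continuation. acc=(acc<<6)|0x00=0x2F200
Completed: cp=U+2F200 (starts at byte 5)
Byte[9]=EE: 3-byte lead, need 2 cont bytes. acc=0xE
Byte[10]=BF: continuation. acc=(acc<<6)|0x3F=0x3BF
Byte[11]=A2: continuation. acc=(acc<<6)|0x22=0xEFE2
Completed: cp=U+EFE2 (starts at byte 9)
Byte[12]=E4: 3-byte lead, need 2 cont bytes. acc=0x4
Byte[13]: stream ended, expected continuation. INVALID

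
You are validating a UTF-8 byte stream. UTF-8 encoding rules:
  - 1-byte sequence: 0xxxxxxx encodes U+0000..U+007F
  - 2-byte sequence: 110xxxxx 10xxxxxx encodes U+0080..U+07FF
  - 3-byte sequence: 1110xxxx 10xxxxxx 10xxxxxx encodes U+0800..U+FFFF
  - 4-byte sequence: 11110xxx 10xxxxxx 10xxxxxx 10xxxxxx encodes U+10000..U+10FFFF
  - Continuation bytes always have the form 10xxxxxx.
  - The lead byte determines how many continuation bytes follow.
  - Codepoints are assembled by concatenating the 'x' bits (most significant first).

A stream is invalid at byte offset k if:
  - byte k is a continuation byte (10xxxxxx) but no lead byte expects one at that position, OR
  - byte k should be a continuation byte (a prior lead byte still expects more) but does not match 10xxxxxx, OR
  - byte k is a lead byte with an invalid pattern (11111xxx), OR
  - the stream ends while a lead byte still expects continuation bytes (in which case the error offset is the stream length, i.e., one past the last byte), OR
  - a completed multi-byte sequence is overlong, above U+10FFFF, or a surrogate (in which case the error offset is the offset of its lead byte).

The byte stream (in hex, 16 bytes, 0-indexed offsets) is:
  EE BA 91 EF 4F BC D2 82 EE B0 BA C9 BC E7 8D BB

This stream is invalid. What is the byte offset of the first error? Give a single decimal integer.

Answer: 4

Derivation:
Byte[0]=EE: 3-byte lead, need 2 cont bytes. acc=0xE
Byte[1]=BA: continuation. acc=(acc<<6)|0x3A=0x3BA
Byte[2]=91: continuation. acc=(acc<<6)|0x11=0xEE91
Completed: cp=U+EE91 (starts at byte 0)
Byte[3]=EF: 3-byte lead, need 2 cont bytes. acc=0xF
Byte[4]=4F: expected 10xxxxxx continuation. INVALID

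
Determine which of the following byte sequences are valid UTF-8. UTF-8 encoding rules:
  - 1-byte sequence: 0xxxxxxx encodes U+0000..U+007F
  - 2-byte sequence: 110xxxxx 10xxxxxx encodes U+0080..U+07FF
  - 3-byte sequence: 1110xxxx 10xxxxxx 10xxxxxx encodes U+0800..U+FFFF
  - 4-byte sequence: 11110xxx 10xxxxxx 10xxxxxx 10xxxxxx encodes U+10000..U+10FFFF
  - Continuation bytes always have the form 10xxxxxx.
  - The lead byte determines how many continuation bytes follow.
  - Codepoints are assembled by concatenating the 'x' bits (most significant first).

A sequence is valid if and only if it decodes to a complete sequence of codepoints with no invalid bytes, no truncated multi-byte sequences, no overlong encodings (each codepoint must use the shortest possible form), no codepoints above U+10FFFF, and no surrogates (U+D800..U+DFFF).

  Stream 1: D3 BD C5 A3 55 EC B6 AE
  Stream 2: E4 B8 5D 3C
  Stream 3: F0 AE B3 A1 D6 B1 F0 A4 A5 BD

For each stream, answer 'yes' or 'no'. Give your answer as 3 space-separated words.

Answer: yes no yes

Derivation:
Stream 1: decodes cleanly. VALID
Stream 2: error at byte offset 2. INVALID
Stream 3: decodes cleanly. VALID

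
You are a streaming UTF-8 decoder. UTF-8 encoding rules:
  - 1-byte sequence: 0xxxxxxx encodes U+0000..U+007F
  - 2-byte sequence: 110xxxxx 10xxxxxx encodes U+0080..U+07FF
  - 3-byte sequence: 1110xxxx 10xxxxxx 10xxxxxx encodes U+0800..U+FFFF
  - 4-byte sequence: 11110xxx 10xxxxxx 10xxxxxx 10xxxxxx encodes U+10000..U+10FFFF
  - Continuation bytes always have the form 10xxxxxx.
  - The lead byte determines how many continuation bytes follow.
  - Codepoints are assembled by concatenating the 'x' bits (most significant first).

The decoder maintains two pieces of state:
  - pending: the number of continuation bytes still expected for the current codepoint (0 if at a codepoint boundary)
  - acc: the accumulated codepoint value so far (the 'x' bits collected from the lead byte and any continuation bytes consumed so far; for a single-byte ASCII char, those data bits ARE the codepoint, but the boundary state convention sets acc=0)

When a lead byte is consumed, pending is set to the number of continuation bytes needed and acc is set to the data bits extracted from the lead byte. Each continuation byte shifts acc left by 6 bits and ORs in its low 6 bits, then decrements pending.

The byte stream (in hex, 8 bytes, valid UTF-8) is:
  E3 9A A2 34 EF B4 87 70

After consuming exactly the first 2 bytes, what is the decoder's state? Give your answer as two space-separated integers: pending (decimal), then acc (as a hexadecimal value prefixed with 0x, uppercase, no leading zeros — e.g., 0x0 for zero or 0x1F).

Byte[0]=E3: 3-byte lead. pending=2, acc=0x3
Byte[1]=9A: continuation. acc=(acc<<6)|0x1A=0xDA, pending=1

Answer: 1 0xDA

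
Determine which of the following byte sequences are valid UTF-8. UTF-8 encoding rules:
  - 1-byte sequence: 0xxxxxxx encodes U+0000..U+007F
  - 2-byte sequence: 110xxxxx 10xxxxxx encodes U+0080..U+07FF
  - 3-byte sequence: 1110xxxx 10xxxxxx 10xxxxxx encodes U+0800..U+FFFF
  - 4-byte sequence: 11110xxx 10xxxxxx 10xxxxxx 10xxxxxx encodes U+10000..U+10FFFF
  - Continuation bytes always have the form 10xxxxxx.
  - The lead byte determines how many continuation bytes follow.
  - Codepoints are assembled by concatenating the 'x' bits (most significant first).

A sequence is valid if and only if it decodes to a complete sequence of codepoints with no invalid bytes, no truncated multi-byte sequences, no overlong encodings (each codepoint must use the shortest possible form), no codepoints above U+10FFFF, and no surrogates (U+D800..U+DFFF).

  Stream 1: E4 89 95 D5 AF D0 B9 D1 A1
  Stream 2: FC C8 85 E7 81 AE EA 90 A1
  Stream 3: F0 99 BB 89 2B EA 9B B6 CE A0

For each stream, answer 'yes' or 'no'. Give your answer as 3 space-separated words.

Stream 1: decodes cleanly. VALID
Stream 2: error at byte offset 0. INVALID
Stream 3: decodes cleanly. VALID

Answer: yes no yes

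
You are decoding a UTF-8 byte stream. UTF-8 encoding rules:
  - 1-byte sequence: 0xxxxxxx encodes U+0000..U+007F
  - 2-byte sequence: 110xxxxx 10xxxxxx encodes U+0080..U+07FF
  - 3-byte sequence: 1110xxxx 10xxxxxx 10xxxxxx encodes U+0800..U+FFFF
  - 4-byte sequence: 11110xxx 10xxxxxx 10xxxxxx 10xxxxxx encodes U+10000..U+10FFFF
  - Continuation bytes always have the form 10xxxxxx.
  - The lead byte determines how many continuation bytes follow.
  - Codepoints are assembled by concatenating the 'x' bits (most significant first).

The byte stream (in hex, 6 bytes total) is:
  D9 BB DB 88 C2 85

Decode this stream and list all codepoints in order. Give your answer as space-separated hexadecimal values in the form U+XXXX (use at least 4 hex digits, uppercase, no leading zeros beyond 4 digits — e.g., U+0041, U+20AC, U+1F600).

Answer: U+067B U+06C8 U+0085

Derivation:
Byte[0]=D9: 2-byte lead, need 1 cont bytes. acc=0x19
Byte[1]=BB: continuation. acc=(acc<<6)|0x3B=0x67B
Completed: cp=U+067B (starts at byte 0)
Byte[2]=DB: 2-byte lead, need 1 cont bytes. acc=0x1B
Byte[3]=88: continuation. acc=(acc<<6)|0x08=0x6C8
Completed: cp=U+06C8 (starts at byte 2)
Byte[4]=C2: 2-byte lead, need 1 cont bytes. acc=0x2
Byte[5]=85: continuation. acc=(acc<<6)|0x05=0x85
Completed: cp=U+0085 (starts at byte 4)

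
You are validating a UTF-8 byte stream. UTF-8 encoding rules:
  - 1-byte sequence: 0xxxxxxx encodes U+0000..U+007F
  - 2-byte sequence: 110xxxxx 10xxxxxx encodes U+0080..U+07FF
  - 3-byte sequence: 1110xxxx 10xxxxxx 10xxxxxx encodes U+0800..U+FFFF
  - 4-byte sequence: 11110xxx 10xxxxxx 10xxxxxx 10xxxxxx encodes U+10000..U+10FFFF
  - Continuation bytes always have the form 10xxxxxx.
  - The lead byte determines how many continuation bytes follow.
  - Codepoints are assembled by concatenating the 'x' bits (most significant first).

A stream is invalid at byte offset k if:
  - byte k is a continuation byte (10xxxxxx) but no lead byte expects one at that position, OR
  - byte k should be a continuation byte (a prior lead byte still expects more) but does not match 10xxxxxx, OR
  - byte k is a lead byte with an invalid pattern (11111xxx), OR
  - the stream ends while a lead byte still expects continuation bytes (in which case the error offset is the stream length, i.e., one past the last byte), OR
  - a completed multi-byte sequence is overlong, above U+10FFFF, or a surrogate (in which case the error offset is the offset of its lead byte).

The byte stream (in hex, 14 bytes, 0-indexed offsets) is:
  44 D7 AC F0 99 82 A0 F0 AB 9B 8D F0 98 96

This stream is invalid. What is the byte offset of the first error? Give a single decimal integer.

Answer: 14

Derivation:
Byte[0]=44: 1-byte ASCII. cp=U+0044
Byte[1]=D7: 2-byte lead, need 1 cont bytes. acc=0x17
Byte[2]=AC: continuation. acc=(acc<<6)|0x2C=0x5EC
Completed: cp=U+05EC (starts at byte 1)
Byte[3]=F0: 4-byte lead, need 3 cont bytes. acc=0x0
Byte[4]=99: continuation. acc=(acc<<6)|0x19=0x19
Byte[5]=82: continuation. acc=(acc<<6)|0x02=0x642
Byte[6]=A0: continuation. acc=(acc<<6)|0x20=0x190A0
Completed: cp=U+190A0 (starts at byte 3)
Byte[7]=F0: 4-byte lead, need 3 cont bytes. acc=0x0
Byte[8]=AB: continuation. acc=(acc<<6)|0x2B=0x2B
Byte[9]=9B: continuation. acc=(acc<<6)|0x1B=0xADB
Byte[10]=8D: continuation. acc=(acc<<6)|0x0D=0x2B6CD
Completed: cp=U+2B6CD (starts at byte 7)
Byte[11]=F0: 4-byte lead, need 3 cont bytes. acc=0x0
Byte[12]=98: continuation. acc=(acc<<6)|0x18=0x18
Byte[13]=96: continuation. acc=(acc<<6)|0x16=0x616
Byte[14]: stream ended, expected continuation. INVALID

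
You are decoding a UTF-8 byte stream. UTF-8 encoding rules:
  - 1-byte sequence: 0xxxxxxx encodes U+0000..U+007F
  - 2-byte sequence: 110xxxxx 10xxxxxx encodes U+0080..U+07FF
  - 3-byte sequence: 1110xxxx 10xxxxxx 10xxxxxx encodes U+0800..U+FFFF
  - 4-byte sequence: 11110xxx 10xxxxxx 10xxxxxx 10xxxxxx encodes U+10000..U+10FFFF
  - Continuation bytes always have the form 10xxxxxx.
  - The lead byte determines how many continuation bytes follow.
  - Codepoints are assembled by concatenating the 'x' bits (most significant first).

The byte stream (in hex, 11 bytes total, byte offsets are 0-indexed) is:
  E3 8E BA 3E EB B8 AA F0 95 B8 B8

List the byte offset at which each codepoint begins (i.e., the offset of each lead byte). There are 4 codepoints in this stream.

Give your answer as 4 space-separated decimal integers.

Answer: 0 3 4 7

Derivation:
Byte[0]=E3: 3-byte lead, need 2 cont bytes. acc=0x3
Byte[1]=8E: continuation. acc=(acc<<6)|0x0E=0xCE
Byte[2]=BA: continuation. acc=(acc<<6)|0x3A=0x33BA
Completed: cp=U+33BA (starts at byte 0)
Byte[3]=3E: 1-byte ASCII. cp=U+003E
Byte[4]=EB: 3-byte lead, need 2 cont bytes. acc=0xB
Byte[5]=B8: continuation. acc=(acc<<6)|0x38=0x2F8
Byte[6]=AA: continuation. acc=(acc<<6)|0x2A=0xBE2A
Completed: cp=U+BE2A (starts at byte 4)
Byte[7]=F0: 4-byte lead, need 3 cont bytes. acc=0x0
Byte[8]=95: continuation. acc=(acc<<6)|0x15=0x15
Byte[9]=B8: continuation. acc=(acc<<6)|0x38=0x578
Byte[10]=B8: continuation. acc=(acc<<6)|0x38=0x15E38
Completed: cp=U+15E38 (starts at byte 7)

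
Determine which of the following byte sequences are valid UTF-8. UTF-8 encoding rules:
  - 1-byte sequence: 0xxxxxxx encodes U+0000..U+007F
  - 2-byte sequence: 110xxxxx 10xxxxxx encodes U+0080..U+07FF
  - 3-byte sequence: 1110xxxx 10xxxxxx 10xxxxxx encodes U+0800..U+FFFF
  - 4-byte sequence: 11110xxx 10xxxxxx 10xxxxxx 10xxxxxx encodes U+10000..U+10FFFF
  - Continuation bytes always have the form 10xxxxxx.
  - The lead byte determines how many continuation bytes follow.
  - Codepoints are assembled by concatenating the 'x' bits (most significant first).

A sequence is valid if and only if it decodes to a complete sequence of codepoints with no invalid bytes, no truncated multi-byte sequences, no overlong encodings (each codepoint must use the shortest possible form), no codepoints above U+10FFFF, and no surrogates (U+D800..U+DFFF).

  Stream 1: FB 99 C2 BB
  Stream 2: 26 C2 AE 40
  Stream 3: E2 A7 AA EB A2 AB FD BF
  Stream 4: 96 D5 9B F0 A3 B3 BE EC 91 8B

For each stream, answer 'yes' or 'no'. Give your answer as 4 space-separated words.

Stream 1: error at byte offset 0. INVALID
Stream 2: decodes cleanly. VALID
Stream 3: error at byte offset 6. INVALID
Stream 4: error at byte offset 0. INVALID

Answer: no yes no no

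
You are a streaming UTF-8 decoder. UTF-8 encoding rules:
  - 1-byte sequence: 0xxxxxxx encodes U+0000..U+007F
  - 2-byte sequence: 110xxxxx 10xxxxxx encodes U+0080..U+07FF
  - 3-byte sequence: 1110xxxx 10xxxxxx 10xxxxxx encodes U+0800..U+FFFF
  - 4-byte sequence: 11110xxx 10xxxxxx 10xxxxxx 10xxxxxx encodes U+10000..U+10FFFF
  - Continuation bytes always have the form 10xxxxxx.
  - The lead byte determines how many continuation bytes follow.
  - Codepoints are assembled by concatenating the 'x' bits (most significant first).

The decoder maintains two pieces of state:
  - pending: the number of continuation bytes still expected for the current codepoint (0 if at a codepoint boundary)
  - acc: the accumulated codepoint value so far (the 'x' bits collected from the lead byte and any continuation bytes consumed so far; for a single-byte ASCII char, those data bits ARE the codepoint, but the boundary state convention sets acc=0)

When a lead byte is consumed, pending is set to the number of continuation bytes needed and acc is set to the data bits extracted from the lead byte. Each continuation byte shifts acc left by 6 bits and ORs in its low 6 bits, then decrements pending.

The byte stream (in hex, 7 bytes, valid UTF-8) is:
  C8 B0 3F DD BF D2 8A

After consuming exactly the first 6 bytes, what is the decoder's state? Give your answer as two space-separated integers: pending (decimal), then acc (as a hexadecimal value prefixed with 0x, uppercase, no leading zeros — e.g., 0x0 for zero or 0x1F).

Byte[0]=C8: 2-byte lead. pending=1, acc=0x8
Byte[1]=B0: continuation. acc=(acc<<6)|0x30=0x230, pending=0
Byte[2]=3F: 1-byte. pending=0, acc=0x0
Byte[3]=DD: 2-byte lead. pending=1, acc=0x1D
Byte[4]=BF: continuation. acc=(acc<<6)|0x3F=0x77F, pending=0
Byte[5]=D2: 2-byte lead. pending=1, acc=0x12

Answer: 1 0x12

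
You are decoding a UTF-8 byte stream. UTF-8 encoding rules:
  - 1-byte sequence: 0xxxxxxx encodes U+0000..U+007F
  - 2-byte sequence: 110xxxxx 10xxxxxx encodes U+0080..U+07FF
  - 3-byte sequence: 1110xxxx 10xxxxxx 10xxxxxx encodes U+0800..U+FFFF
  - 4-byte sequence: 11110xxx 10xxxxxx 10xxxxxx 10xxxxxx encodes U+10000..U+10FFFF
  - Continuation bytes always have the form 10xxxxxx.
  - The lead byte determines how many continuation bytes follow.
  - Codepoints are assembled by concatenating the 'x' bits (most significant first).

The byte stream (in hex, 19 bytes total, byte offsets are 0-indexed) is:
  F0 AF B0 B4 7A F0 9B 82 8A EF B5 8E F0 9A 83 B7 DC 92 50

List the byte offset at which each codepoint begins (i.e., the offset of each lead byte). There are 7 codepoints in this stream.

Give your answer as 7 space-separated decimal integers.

Byte[0]=F0: 4-byte lead, need 3 cont bytes. acc=0x0
Byte[1]=AF: continuation. acc=(acc<<6)|0x2F=0x2F
Byte[2]=B0: continuation. acc=(acc<<6)|0x30=0xBF0
Byte[3]=B4: continuation. acc=(acc<<6)|0x34=0x2FC34
Completed: cp=U+2FC34 (starts at byte 0)
Byte[4]=7A: 1-byte ASCII. cp=U+007A
Byte[5]=F0: 4-byte lead, need 3 cont bytes. acc=0x0
Byte[6]=9B: continuation. acc=(acc<<6)|0x1B=0x1B
Byte[7]=82: continuation. acc=(acc<<6)|0x02=0x6C2
Byte[8]=8A: continuation. acc=(acc<<6)|0x0A=0x1B08A
Completed: cp=U+1B08A (starts at byte 5)
Byte[9]=EF: 3-byte lead, need 2 cont bytes. acc=0xF
Byte[10]=B5: continuation. acc=(acc<<6)|0x35=0x3F5
Byte[11]=8E: continuation. acc=(acc<<6)|0x0E=0xFD4E
Completed: cp=U+FD4E (starts at byte 9)
Byte[12]=F0: 4-byte lead, need 3 cont bytes. acc=0x0
Byte[13]=9A: continuation. acc=(acc<<6)|0x1A=0x1A
Byte[14]=83: continuation. acc=(acc<<6)|0x03=0x683
Byte[15]=B7: continuation. acc=(acc<<6)|0x37=0x1A0F7
Completed: cp=U+1A0F7 (starts at byte 12)
Byte[16]=DC: 2-byte lead, need 1 cont bytes. acc=0x1C
Byte[17]=92: continuation. acc=(acc<<6)|0x12=0x712
Completed: cp=U+0712 (starts at byte 16)
Byte[18]=50: 1-byte ASCII. cp=U+0050

Answer: 0 4 5 9 12 16 18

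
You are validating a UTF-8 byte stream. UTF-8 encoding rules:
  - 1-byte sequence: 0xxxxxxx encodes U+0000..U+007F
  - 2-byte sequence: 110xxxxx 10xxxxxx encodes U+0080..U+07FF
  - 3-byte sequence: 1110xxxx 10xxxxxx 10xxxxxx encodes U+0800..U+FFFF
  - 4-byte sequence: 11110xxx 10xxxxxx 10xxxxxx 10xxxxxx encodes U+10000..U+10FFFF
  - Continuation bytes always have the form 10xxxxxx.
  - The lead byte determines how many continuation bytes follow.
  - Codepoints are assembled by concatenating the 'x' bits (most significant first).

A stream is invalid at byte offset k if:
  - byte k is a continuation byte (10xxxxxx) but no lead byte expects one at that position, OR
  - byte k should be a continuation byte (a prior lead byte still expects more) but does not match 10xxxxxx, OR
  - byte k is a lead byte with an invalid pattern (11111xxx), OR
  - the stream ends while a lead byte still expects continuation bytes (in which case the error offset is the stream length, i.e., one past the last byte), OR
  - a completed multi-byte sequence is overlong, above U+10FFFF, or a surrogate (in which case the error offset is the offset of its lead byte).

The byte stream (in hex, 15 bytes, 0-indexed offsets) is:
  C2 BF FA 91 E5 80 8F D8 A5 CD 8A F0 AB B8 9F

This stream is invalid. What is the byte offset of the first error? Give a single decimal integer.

Byte[0]=C2: 2-byte lead, need 1 cont bytes. acc=0x2
Byte[1]=BF: continuation. acc=(acc<<6)|0x3F=0xBF
Completed: cp=U+00BF (starts at byte 0)
Byte[2]=FA: INVALID lead byte (not 0xxx/110x/1110/11110)

Answer: 2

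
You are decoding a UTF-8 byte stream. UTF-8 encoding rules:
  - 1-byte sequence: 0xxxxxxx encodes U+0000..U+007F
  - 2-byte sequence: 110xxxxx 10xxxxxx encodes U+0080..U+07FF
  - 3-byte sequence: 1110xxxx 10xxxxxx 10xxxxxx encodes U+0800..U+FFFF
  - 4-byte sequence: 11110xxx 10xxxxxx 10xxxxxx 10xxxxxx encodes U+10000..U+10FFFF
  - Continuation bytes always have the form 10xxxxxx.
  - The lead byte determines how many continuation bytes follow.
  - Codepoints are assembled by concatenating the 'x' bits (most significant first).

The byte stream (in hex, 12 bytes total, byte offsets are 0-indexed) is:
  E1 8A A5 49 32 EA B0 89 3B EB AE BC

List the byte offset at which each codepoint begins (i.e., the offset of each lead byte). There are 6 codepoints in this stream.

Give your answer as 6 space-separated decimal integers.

Byte[0]=E1: 3-byte lead, need 2 cont bytes. acc=0x1
Byte[1]=8A: continuation. acc=(acc<<6)|0x0A=0x4A
Byte[2]=A5: continuation. acc=(acc<<6)|0x25=0x12A5
Completed: cp=U+12A5 (starts at byte 0)
Byte[3]=49: 1-byte ASCII. cp=U+0049
Byte[4]=32: 1-byte ASCII. cp=U+0032
Byte[5]=EA: 3-byte lead, need 2 cont bytes. acc=0xA
Byte[6]=B0: continuation. acc=(acc<<6)|0x30=0x2B0
Byte[7]=89: continuation. acc=(acc<<6)|0x09=0xAC09
Completed: cp=U+AC09 (starts at byte 5)
Byte[8]=3B: 1-byte ASCII. cp=U+003B
Byte[9]=EB: 3-byte lead, need 2 cont bytes. acc=0xB
Byte[10]=AE: continuation. acc=(acc<<6)|0x2E=0x2EE
Byte[11]=BC: continuation. acc=(acc<<6)|0x3C=0xBBBC
Completed: cp=U+BBBC (starts at byte 9)

Answer: 0 3 4 5 8 9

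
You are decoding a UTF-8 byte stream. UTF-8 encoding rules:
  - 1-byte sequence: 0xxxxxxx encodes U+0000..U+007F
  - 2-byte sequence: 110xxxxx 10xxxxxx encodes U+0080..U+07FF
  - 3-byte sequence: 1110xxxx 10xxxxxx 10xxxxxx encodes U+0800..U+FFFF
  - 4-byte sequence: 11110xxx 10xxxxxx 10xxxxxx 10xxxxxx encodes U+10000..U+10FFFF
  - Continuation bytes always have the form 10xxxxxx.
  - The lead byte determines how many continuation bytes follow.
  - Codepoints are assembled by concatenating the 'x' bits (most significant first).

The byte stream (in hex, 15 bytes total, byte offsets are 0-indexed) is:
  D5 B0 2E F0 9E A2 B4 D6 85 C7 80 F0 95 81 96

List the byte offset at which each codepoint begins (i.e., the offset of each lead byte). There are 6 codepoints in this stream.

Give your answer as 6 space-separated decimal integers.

Byte[0]=D5: 2-byte lead, need 1 cont bytes. acc=0x15
Byte[1]=B0: continuation. acc=(acc<<6)|0x30=0x570
Completed: cp=U+0570 (starts at byte 0)
Byte[2]=2E: 1-byte ASCII. cp=U+002E
Byte[3]=F0: 4-byte lead, need 3 cont bytes. acc=0x0
Byte[4]=9E: continuation. acc=(acc<<6)|0x1E=0x1E
Byte[5]=A2: continuation. acc=(acc<<6)|0x22=0x7A2
Byte[6]=B4: continuation. acc=(acc<<6)|0x34=0x1E8B4
Completed: cp=U+1E8B4 (starts at byte 3)
Byte[7]=D6: 2-byte lead, need 1 cont bytes. acc=0x16
Byte[8]=85: continuation. acc=(acc<<6)|0x05=0x585
Completed: cp=U+0585 (starts at byte 7)
Byte[9]=C7: 2-byte lead, need 1 cont bytes. acc=0x7
Byte[10]=80: continuation. acc=(acc<<6)|0x00=0x1C0
Completed: cp=U+01C0 (starts at byte 9)
Byte[11]=F0: 4-byte lead, need 3 cont bytes. acc=0x0
Byte[12]=95: continuation. acc=(acc<<6)|0x15=0x15
Byte[13]=81: continuation. acc=(acc<<6)|0x01=0x541
Byte[14]=96: continuation. acc=(acc<<6)|0x16=0x15056
Completed: cp=U+15056 (starts at byte 11)

Answer: 0 2 3 7 9 11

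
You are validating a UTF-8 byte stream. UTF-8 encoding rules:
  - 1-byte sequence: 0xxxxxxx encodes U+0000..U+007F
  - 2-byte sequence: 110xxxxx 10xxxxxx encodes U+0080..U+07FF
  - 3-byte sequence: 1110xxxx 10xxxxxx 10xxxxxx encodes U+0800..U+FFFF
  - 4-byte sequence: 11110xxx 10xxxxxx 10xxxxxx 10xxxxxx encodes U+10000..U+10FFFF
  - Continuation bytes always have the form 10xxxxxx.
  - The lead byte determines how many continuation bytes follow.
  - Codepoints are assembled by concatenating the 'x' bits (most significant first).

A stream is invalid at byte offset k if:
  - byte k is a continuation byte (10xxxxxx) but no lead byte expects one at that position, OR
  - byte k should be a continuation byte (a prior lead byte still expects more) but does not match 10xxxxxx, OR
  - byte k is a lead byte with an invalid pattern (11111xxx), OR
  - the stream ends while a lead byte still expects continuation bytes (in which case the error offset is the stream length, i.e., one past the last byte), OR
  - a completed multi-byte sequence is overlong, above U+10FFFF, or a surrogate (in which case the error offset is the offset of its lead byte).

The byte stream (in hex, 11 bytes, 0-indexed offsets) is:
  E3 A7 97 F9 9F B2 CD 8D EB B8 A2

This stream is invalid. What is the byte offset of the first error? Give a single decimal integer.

Answer: 3

Derivation:
Byte[0]=E3: 3-byte lead, need 2 cont bytes. acc=0x3
Byte[1]=A7: continuation. acc=(acc<<6)|0x27=0xE7
Byte[2]=97: continuation. acc=(acc<<6)|0x17=0x39D7
Completed: cp=U+39D7 (starts at byte 0)
Byte[3]=F9: INVALID lead byte (not 0xxx/110x/1110/11110)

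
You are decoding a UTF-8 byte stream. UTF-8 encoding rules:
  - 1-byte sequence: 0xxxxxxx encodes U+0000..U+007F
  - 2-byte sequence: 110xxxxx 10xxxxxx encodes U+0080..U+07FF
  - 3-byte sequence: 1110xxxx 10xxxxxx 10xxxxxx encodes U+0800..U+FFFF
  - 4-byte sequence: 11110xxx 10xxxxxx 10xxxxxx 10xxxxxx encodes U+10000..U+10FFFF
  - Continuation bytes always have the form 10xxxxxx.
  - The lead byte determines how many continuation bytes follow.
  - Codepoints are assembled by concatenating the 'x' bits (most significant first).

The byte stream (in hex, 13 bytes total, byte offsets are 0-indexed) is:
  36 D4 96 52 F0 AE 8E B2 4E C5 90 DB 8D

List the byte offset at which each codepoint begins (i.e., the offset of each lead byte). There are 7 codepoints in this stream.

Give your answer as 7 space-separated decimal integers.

Answer: 0 1 3 4 8 9 11

Derivation:
Byte[0]=36: 1-byte ASCII. cp=U+0036
Byte[1]=D4: 2-byte lead, need 1 cont bytes. acc=0x14
Byte[2]=96: continuation. acc=(acc<<6)|0x16=0x516
Completed: cp=U+0516 (starts at byte 1)
Byte[3]=52: 1-byte ASCII. cp=U+0052
Byte[4]=F0: 4-byte lead, need 3 cont bytes. acc=0x0
Byte[5]=AE: continuation. acc=(acc<<6)|0x2E=0x2E
Byte[6]=8E: continuation. acc=(acc<<6)|0x0E=0xB8E
Byte[7]=B2: continuation. acc=(acc<<6)|0x32=0x2E3B2
Completed: cp=U+2E3B2 (starts at byte 4)
Byte[8]=4E: 1-byte ASCII. cp=U+004E
Byte[9]=C5: 2-byte lead, need 1 cont bytes. acc=0x5
Byte[10]=90: continuation. acc=(acc<<6)|0x10=0x150
Completed: cp=U+0150 (starts at byte 9)
Byte[11]=DB: 2-byte lead, need 1 cont bytes. acc=0x1B
Byte[12]=8D: continuation. acc=(acc<<6)|0x0D=0x6CD
Completed: cp=U+06CD (starts at byte 11)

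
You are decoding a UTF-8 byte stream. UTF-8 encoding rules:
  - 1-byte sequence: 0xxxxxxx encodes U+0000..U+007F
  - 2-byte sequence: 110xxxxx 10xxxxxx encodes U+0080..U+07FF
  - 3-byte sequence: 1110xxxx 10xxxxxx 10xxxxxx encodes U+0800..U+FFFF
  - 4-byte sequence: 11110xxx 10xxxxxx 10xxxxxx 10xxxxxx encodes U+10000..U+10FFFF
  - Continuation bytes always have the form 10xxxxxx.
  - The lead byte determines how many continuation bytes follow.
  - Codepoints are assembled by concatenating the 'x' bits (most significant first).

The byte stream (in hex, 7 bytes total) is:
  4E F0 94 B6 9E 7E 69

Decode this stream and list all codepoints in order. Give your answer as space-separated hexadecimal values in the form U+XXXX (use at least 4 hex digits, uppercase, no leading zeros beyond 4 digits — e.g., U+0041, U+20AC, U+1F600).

Answer: U+004E U+14D9E U+007E U+0069

Derivation:
Byte[0]=4E: 1-byte ASCII. cp=U+004E
Byte[1]=F0: 4-byte lead, need 3 cont bytes. acc=0x0
Byte[2]=94: continuation. acc=(acc<<6)|0x14=0x14
Byte[3]=B6: continuation. acc=(acc<<6)|0x36=0x536
Byte[4]=9E: continuation. acc=(acc<<6)|0x1E=0x14D9E
Completed: cp=U+14D9E (starts at byte 1)
Byte[5]=7E: 1-byte ASCII. cp=U+007E
Byte[6]=69: 1-byte ASCII. cp=U+0069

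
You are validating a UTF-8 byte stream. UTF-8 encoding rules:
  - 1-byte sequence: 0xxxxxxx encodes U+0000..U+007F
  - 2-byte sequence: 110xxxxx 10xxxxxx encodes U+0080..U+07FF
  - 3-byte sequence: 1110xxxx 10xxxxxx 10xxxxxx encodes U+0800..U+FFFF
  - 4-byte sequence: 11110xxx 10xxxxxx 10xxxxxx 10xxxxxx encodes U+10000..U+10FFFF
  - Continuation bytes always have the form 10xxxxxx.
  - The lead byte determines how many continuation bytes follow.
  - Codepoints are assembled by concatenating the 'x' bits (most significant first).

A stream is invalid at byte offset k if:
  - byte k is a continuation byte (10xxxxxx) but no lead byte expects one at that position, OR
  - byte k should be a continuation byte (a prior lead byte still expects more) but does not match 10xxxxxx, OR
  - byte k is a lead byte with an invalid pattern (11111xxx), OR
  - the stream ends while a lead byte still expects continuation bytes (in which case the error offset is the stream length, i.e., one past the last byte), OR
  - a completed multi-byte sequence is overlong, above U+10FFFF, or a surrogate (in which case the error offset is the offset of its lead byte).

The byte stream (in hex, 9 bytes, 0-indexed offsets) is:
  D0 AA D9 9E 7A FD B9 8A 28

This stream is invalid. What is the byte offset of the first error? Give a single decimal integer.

Byte[0]=D0: 2-byte lead, need 1 cont bytes. acc=0x10
Byte[1]=AA: continuation. acc=(acc<<6)|0x2A=0x42A
Completed: cp=U+042A (starts at byte 0)
Byte[2]=D9: 2-byte lead, need 1 cont bytes. acc=0x19
Byte[3]=9E: continuation. acc=(acc<<6)|0x1E=0x65E
Completed: cp=U+065E (starts at byte 2)
Byte[4]=7A: 1-byte ASCII. cp=U+007A
Byte[5]=FD: INVALID lead byte (not 0xxx/110x/1110/11110)

Answer: 5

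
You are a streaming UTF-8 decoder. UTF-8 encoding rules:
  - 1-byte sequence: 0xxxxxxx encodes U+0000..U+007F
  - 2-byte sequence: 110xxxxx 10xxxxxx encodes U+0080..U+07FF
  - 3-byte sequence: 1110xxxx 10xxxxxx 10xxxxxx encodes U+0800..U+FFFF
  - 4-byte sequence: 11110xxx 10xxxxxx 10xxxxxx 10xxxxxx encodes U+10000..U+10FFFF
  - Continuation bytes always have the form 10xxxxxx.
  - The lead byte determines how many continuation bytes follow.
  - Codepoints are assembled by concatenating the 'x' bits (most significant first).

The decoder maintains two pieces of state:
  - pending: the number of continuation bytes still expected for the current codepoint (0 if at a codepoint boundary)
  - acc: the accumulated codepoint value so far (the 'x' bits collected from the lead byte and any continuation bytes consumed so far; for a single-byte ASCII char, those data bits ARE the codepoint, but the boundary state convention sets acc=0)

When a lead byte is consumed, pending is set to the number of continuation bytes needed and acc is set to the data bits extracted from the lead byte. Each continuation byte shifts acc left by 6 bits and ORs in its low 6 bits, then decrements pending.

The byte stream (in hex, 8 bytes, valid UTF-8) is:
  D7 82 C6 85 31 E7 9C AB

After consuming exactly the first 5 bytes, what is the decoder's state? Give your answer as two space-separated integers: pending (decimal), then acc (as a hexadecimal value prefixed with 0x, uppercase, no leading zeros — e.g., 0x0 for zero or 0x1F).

Byte[0]=D7: 2-byte lead. pending=1, acc=0x17
Byte[1]=82: continuation. acc=(acc<<6)|0x02=0x5C2, pending=0
Byte[2]=C6: 2-byte lead. pending=1, acc=0x6
Byte[3]=85: continuation. acc=(acc<<6)|0x05=0x185, pending=0
Byte[4]=31: 1-byte. pending=0, acc=0x0

Answer: 0 0x0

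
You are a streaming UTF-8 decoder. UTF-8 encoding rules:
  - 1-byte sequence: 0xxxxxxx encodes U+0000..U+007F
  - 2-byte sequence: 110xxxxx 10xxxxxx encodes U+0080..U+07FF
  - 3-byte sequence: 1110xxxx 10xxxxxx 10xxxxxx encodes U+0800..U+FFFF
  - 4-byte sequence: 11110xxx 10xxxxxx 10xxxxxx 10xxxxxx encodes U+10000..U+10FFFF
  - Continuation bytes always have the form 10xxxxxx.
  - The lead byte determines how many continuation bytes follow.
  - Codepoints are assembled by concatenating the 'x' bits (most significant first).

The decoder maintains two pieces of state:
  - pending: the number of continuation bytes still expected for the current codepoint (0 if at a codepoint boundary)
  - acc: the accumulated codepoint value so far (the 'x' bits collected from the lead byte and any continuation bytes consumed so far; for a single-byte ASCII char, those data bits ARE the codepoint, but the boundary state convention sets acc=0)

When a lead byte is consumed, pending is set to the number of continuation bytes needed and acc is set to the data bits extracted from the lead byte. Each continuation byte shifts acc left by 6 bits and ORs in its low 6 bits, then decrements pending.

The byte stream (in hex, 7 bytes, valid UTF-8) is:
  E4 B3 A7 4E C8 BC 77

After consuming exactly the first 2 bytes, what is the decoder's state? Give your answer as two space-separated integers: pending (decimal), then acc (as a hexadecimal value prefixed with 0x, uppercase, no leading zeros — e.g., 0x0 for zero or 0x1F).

Byte[0]=E4: 3-byte lead. pending=2, acc=0x4
Byte[1]=B3: continuation. acc=(acc<<6)|0x33=0x133, pending=1

Answer: 1 0x133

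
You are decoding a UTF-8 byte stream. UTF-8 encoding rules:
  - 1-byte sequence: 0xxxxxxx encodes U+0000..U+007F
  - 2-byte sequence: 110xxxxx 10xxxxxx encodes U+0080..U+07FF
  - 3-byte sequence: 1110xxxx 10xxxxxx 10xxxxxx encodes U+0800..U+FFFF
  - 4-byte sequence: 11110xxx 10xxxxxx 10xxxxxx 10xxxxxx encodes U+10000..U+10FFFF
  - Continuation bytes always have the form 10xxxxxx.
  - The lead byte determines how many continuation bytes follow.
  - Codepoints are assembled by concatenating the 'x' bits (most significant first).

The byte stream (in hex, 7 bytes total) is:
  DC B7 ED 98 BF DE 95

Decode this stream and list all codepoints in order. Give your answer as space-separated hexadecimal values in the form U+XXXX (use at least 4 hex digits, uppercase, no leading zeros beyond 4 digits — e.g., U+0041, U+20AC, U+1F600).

Answer: U+0737 U+D63F U+0795

Derivation:
Byte[0]=DC: 2-byte lead, need 1 cont bytes. acc=0x1C
Byte[1]=B7: continuation. acc=(acc<<6)|0x37=0x737
Completed: cp=U+0737 (starts at byte 0)
Byte[2]=ED: 3-byte lead, need 2 cont bytes. acc=0xD
Byte[3]=98: continuation. acc=(acc<<6)|0x18=0x358
Byte[4]=BF: continuation. acc=(acc<<6)|0x3F=0xD63F
Completed: cp=U+D63F (starts at byte 2)
Byte[5]=DE: 2-byte lead, need 1 cont bytes. acc=0x1E
Byte[6]=95: continuation. acc=(acc<<6)|0x15=0x795
Completed: cp=U+0795 (starts at byte 5)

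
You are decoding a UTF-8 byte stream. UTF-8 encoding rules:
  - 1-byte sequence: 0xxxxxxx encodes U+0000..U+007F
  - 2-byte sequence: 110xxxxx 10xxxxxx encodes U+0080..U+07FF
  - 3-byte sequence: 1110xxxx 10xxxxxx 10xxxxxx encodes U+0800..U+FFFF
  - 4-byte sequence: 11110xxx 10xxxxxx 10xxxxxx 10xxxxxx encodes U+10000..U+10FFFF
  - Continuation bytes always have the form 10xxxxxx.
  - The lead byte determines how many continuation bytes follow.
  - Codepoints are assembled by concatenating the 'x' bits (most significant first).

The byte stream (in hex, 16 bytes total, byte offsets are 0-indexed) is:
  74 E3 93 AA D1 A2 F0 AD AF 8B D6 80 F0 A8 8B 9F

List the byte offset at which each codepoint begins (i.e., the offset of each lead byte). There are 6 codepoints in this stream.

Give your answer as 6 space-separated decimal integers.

Answer: 0 1 4 6 10 12

Derivation:
Byte[0]=74: 1-byte ASCII. cp=U+0074
Byte[1]=E3: 3-byte lead, need 2 cont bytes. acc=0x3
Byte[2]=93: continuation. acc=(acc<<6)|0x13=0xD3
Byte[3]=AA: continuation. acc=(acc<<6)|0x2A=0x34EA
Completed: cp=U+34EA (starts at byte 1)
Byte[4]=D1: 2-byte lead, need 1 cont bytes. acc=0x11
Byte[5]=A2: continuation. acc=(acc<<6)|0x22=0x462
Completed: cp=U+0462 (starts at byte 4)
Byte[6]=F0: 4-byte lead, need 3 cont bytes. acc=0x0
Byte[7]=AD: continuation. acc=(acc<<6)|0x2D=0x2D
Byte[8]=AF: continuation. acc=(acc<<6)|0x2F=0xB6F
Byte[9]=8B: continuation. acc=(acc<<6)|0x0B=0x2DBCB
Completed: cp=U+2DBCB (starts at byte 6)
Byte[10]=D6: 2-byte lead, need 1 cont bytes. acc=0x16
Byte[11]=80: continuation. acc=(acc<<6)|0x00=0x580
Completed: cp=U+0580 (starts at byte 10)
Byte[12]=F0: 4-byte lead, need 3 cont bytes. acc=0x0
Byte[13]=A8: continuation. acc=(acc<<6)|0x28=0x28
Byte[14]=8B: continuation. acc=(acc<<6)|0x0B=0xA0B
Byte[15]=9F: continuation. acc=(acc<<6)|0x1F=0x282DF
Completed: cp=U+282DF (starts at byte 12)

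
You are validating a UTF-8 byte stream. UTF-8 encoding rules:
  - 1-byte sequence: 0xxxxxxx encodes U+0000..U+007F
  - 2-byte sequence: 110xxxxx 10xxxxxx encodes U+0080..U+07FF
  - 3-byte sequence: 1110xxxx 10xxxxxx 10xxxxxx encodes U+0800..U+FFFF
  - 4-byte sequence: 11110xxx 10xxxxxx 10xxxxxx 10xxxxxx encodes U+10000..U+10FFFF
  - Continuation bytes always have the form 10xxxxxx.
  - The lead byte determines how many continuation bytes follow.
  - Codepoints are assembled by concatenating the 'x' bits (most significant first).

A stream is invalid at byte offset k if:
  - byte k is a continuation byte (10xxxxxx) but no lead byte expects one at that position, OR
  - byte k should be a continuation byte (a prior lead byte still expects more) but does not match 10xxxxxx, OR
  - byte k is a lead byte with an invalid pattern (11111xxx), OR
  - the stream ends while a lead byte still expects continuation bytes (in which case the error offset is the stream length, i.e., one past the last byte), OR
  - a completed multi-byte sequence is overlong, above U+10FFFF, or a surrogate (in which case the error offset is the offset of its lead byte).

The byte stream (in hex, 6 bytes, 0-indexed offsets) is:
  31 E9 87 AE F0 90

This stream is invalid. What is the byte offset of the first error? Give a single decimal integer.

Byte[0]=31: 1-byte ASCII. cp=U+0031
Byte[1]=E9: 3-byte lead, need 2 cont bytes. acc=0x9
Byte[2]=87: continuation. acc=(acc<<6)|0x07=0x247
Byte[3]=AE: continuation. acc=(acc<<6)|0x2E=0x91EE
Completed: cp=U+91EE (starts at byte 1)
Byte[4]=F0: 4-byte lead, need 3 cont bytes. acc=0x0
Byte[5]=90: continuation. acc=(acc<<6)|0x10=0x10
Byte[6]: stream ended, expected continuation. INVALID

Answer: 6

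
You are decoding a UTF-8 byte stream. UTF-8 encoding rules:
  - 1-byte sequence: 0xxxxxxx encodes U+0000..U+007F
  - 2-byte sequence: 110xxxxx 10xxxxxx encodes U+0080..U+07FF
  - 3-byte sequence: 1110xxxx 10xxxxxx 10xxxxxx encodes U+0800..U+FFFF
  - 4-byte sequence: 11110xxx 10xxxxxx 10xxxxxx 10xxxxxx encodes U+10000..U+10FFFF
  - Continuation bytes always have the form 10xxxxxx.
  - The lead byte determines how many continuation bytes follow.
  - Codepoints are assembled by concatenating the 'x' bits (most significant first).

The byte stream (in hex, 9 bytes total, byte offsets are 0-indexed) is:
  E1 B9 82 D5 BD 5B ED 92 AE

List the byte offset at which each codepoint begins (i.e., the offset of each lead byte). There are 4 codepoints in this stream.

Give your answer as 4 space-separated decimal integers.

Byte[0]=E1: 3-byte lead, need 2 cont bytes. acc=0x1
Byte[1]=B9: continuation. acc=(acc<<6)|0x39=0x79
Byte[2]=82: continuation. acc=(acc<<6)|0x02=0x1E42
Completed: cp=U+1E42 (starts at byte 0)
Byte[3]=D5: 2-byte lead, need 1 cont bytes. acc=0x15
Byte[4]=BD: continuation. acc=(acc<<6)|0x3D=0x57D
Completed: cp=U+057D (starts at byte 3)
Byte[5]=5B: 1-byte ASCII. cp=U+005B
Byte[6]=ED: 3-byte lead, need 2 cont bytes. acc=0xD
Byte[7]=92: continuation. acc=(acc<<6)|0x12=0x352
Byte[8]=AE: continuation. acc=(acc<<6)|0x2E=0xD4AE
Completed: cp=U+D4AE (starts at byte 6)

Answer: 0 3 5 6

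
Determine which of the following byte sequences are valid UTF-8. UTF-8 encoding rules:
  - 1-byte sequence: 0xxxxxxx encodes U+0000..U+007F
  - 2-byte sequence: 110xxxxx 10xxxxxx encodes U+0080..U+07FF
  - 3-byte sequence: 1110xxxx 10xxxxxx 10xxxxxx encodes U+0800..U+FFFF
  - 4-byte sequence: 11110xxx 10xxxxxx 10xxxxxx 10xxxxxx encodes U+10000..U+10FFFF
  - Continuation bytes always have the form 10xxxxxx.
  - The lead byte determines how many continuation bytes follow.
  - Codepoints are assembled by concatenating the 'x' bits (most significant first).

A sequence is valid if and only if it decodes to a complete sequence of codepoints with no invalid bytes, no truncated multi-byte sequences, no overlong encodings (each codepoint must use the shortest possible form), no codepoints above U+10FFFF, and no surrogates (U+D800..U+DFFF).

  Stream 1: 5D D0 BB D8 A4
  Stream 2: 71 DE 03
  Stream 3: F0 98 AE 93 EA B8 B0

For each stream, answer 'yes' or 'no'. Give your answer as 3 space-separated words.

Stream 1: decodes cleanly. VALID
Stream 2: error at byte offset 2. INVALID
Stream 3: decodes cleanly. VALID

Answer: yes no yes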